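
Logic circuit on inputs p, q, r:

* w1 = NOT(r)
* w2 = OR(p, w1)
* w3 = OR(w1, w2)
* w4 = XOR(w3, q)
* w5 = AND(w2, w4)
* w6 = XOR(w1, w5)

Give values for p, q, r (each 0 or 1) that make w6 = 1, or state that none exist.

p=0 q=1 r=0

w6 = XOR(w1, w5) must be 1, so w1 and w5 differ.
Check with p=0 q=1 r=0:
w1 = NOT(r) = NOT 0 = 1
w2 = OR(p, w1) = OR(0, 1) = 1
w3 = OR(w1, w2) = OR(1, 1) = 1
w4 = XOR(w3, q) = XOR(1, 1) = 0
w5 = AND(w2, w4) = AND(1, 0) = 0
w6 = XOR(w1, w5) = XOR(1, 0) = 1
So w6 = 1 as required.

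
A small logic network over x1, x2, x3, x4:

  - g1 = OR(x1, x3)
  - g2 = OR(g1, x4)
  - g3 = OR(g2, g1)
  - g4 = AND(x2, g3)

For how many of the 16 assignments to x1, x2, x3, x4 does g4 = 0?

9

g4 = AND(x2, g3) must be 0, so at least one of x2, g3 is 0.
Enumerating the 16 input combinations, 9 give g4 = 0 and 7 give g4 = 1.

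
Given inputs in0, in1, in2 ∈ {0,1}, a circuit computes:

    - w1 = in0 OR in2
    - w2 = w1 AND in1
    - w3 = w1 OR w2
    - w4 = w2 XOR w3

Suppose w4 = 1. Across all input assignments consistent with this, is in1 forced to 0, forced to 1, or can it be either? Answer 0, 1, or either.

w4 = w2 XOR w3 must be 1, so w2 and w3 differ.
Every assignment with w4 = 1 has in1 = 0; there are 3 such assignment(s).
  in0=0, in1=0, in2=1
  in0=1, in1=0, in2=0
  in0=1, in1=0, in2=1

0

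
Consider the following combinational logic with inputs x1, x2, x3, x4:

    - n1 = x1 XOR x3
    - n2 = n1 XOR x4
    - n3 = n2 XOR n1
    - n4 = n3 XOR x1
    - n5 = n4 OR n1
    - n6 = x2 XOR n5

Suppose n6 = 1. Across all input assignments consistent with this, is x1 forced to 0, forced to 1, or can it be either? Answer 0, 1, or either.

either

Both values of x1 occur among assignments with n6 = 1:
  x1=0: x1=0, x2=0, x3=0, x4=1
  x1=1: x1=1, x2=0, x3=0, x4=0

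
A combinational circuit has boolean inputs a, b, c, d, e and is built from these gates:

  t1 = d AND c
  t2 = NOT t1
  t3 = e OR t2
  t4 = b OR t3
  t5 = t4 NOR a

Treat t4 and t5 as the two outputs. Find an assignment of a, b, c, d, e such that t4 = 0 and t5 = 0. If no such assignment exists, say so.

Check with a=1, b=0, c=1, d=1, e=0:
t1 = d AND c = 1 AND 1 = 1
t2 = NOT t1 = NOT 1 = 0
t3 = e OR t2 = 0 OR 0 = 0
t4 = b OR t3 = 0 OR 0 = 0
t5 = t4 NOR a = 0 NOR 1 = 0
So t4 = 0 and t5 = 0.

a=1, b=0, c=1, d=1, e=0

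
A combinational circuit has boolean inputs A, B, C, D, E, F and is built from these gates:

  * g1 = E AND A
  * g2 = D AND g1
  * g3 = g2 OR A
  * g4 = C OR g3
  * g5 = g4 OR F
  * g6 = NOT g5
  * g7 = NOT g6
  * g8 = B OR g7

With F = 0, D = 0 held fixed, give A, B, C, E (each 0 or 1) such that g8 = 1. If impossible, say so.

A=1, B=0, C=0, E=0

Check with F = 0, D = 0 and A=1, B=0, C=0, E=0:
g1 = E AND A = 0 AND 1 = 0
g2 = D AND g1 = 0 AND 0 = 0
g3 = g2 OR A = 0 OR 1 = 1
g4 = C OR g3 = 0 OR 1 = 1
g5 = g4 OR F = 1 OR 0 = 1
g6 = NOT g5 = NOT 1 = 0
g7 = NOT g6 = NOT 0 = 1
g8 = B OR g7 = 0 OR 1 = 1
So g8 = 1.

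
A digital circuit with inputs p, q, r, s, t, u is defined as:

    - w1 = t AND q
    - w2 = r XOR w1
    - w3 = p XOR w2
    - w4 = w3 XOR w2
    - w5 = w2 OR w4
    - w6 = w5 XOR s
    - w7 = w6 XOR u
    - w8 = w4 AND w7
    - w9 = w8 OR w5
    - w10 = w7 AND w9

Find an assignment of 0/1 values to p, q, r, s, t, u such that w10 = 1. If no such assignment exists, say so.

Check with p=0, q=0, r=1, s=1, t=1, u=1:
w1 = t AND q = 1 AND 0 = 0
w2 = r XOR w1 = 1 XOR 0 = 1
w3 = p XOR w2 = 0 XOR 1 = 1
w4 = w3 XOR w2 = 1 XOR 1 = 0
w5 = w2 OR w4 = 1 OR 0 = 1
w6 = w5 XOR s = 1 XOR 1 = 0
w7 = w6 XOR u = 0 XOR 1 = 1
w8 = w4 AND w7 = 0 AND 1 = 0
w9 = w8 OR w5 = 0 OR 1 = 1
w10 = w7 AND w9 = 1 AND 1 = 1
So w10 = 1 as required.

p=0, q=0, r=1, s=1, t=1, u=1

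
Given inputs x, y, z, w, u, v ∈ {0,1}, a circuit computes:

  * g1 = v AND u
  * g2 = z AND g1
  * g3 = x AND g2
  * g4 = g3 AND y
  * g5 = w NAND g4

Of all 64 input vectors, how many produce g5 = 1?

63

g5 = w NAND g4 must be 1, so at least one of w, g4 is 0.
Enumerating the 64 input combinations, 63 give g5 = 1 and 1 give g5 = 0.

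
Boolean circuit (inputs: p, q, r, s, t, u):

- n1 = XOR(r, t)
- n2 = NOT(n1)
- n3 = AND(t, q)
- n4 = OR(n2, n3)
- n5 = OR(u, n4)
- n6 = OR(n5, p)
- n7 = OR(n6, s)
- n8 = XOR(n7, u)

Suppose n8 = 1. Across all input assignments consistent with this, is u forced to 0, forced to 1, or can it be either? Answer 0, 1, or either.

n8 = XOR(n7, u) must be 1, so n7 and u differ.
Every assignment with n8 = 1 has u = 0; there are 29 such assignment(s).

0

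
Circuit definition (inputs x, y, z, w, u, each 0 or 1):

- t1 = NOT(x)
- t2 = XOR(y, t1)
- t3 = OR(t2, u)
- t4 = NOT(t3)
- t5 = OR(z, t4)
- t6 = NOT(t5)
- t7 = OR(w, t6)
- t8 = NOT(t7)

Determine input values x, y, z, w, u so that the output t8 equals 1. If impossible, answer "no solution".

x=1 y=1 z=1 w=0 u=1

t8 = NOT(t7) must be 1, so t7 = 0.
t7 = OR(w, t6) must be 0, so both w = 0 and t6 = 0.
t6 = NOT(t5) must be 0, so t5 = 1.
Check with x=1 y=1 z=1 w=0 u=1:
t1 = NOT(x) = NOT 1 = 0
t2 = XOR(y, t1) = XOR(1, 0) = 1
t3 = OR(t2, u) = OR(1, 1) = 1
t4 = NOT(t3) = NOT 1 = 0
t5 = OR(z, t4) = OR(1, 0) = 1
t6 = NOT(t5) = NOT 1 = 0
t7 = OR(w, t6) = OR(0, 0) = 0
t8 = NOT(t7) = NOT 0 = 1
So t8 = 1 as required.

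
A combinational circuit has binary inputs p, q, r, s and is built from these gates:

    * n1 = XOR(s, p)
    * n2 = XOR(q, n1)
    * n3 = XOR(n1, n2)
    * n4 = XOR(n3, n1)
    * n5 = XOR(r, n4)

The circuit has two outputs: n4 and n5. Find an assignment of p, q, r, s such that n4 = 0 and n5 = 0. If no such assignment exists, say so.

p=1, q=0, r=0, s=1

Check with p=1, q=0, r=0, s=1:
n1 = XOR(s, p) = XOR(1, 1) = 0
n2 = XOR(q, n1) = XOR(0, 0) = 0
n3 = XOR(n1, n2) = XOR(0, 0) = 0
n4 = XOR(n3, n1) = XOR(0, 0) = 0
n5 = XOR(r, n4) = XOR(0, 0) = 0
So n4 = 0 and n5 = 0.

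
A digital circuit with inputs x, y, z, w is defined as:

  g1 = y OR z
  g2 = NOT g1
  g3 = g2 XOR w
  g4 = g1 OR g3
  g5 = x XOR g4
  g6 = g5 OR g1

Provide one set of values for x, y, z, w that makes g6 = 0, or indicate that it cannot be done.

g6 = g5 OR g1 must be 0, so both g5 = 0 and g1 = 0.
g5 = x XOR g4 must be 0, so x and g4 are equal.
g1 = y OR z must be 0, so both y = 0 and z = 0.
Check with x=0, y=0, z=0, w=1:
g1 = y OR z = 0 OR 0 = 0
g2 = NOT g1 = NOT 0 = 1
g3 = g2 XOR w = 1 XOR 1 = 0
g4 = g1 OR g3 = 0 OR 0 = 0
g5 = x XOR g4 = 0 XOR 0 = 0
g6 = g5 OR g1 = 0 OR 0 = 0
So g6 = 0 as required.

x=0, y=0, z=0, w=1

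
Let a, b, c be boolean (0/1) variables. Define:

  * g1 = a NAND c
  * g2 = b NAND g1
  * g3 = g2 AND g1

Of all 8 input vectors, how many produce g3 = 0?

5

g3 = g2 AND g1 must be 0, so at least one of g2, g1 is 0.
Satisfying assignments:
  a=0, b=1, c=0
  a=0, b=1, c=1
  a=1, b=0, c=1
  a=1, b=1, c=0
  a=1, b=1, c=1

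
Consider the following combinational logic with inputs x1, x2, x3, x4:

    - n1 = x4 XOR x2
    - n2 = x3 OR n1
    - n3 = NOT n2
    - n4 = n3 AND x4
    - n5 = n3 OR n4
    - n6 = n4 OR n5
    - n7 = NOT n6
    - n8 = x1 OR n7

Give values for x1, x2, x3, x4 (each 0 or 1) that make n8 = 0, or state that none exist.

x1=0 x2=1 x3=0 x4=1

n8 = x1 OR n7 must be 0, so both x1 = 0 and n7 = 0.
Check with x1=0 x2=1 x3=0 x4=1:
n1 = x4 XOR x2 = 1 XOR 1 = 0
n2 = x3 OR n1 = 0 OR 0 = 0
n3 = NOT n2 = NOT 0 = 1
n4 = n3 AND x4 = 1 AND 1 = 1
n5 = n3 OR n4 = 1 OR 1 = 1
n6 = n4 OR n5 = 1 OR 1 = 1
n7 = NOT n6 = NOT 1 = 0
n8 = x1 OR n7 = 0 OR 0 = 0
So n8 = 0 as required.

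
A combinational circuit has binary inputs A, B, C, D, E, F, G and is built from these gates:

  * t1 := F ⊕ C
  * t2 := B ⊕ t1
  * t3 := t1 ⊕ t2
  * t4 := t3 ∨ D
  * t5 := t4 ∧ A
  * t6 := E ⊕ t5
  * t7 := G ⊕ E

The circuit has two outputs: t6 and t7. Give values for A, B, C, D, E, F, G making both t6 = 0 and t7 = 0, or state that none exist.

Check with A=1, B=0, C=0, D=1, E=1, F=0, G=1:
t1 = F ⊕ C = 0 ⊕ 0 = 0
t2 = B ⊕ t1 = 0 ⊕ 0 = 0
t3 = t1 ⊕ t2 = 0 ⊕ 0 = 0
t4 = t3 ∨ D = 0 ∨ 1 = 1
t5 = t4 ∧ A = 1 ∧ 1 = 1
t6 = E ⊕ t5 = 1 ⊕ 1 = 0
t7 = G ⊕ E = 1 ⊕ 1 = 0
So t6 = 0 and t7 = 0.

A=1, B=0, C=0, D=1, E=1, F=0, G=1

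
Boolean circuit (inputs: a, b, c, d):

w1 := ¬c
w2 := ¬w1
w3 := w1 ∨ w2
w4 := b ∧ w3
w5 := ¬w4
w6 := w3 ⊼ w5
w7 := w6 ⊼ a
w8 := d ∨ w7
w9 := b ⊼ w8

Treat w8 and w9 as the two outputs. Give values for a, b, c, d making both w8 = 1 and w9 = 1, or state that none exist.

Check with a=0 b=0 c=1 d=1:
w1 = ¬c = ¬1 = 0
w2 = ¬w1 = ¬0 = 1
w3 = w1 ∨ w2 = 0 ∨ 1 = 1
w4 = b ∧ w3 = 0 ∧ 1 = 0
w5 = ¬w4 = ¬0 = 1
w6 = w3 ⊼ w5 = 1 ⊼ 1 = 0
w7 = w6 ⊼ a = 0 ⊼ 0 = 1
w8 = d ∨ w7 = 1 ∨ 1 = 1
w9 = b ⊼ w8 = 0 ⊼ 1 = 1
So w8 = 1 and w9 = 1.

a=0 b=0 c=1 d=1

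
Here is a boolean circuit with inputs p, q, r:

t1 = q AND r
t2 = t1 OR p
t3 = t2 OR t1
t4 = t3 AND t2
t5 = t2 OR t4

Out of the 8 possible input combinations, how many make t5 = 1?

t5 = t2 OR t4 must be 1, so at least one of t2, t4 is 1.
Satisfying assignments:
  p=0, q=1, r=1
  p=1, q=0, r=0
  p=1, q=0, r=1
  p=1, q=1, r=0
  p=1, q=1, r=1

5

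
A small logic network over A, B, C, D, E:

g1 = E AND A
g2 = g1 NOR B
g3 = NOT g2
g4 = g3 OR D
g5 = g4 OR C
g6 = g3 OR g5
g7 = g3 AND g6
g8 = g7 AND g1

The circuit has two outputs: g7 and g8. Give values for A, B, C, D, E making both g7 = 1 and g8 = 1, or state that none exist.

A=1, B=1, C=1, D=0, E=1

Check with A=1, B=1, C=1, D=0, E=1:
g1 = E AND A = 1 AND 1 = 1
g2 = g1 NOR B = 1 NOR 1 = 0
g3 = NOT g2 = NOT 0 = 1
g4 = g3 OR D = 1 OR 0 = 1
g5 = g4 OR C = 1 OR 1 = 1
g6 = g3 OR g5 = 1 OR 1 = 1
g7 = g3 AND g6 = 1 AND 1 = 1
g8 = g7 AND g1 = 1 AND 1 = 1
So g7 = 1 and g8 = 1.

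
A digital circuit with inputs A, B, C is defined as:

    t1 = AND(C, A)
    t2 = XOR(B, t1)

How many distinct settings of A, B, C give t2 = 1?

4

t2 = XOR(B, t1) must be 1, so B and t1 differ.
Satisfying assignments:
  A=0, B=1, C=0
  A=0, B=1, C=1
  A=1, B=0, C=1
  A=1, B=1, C=0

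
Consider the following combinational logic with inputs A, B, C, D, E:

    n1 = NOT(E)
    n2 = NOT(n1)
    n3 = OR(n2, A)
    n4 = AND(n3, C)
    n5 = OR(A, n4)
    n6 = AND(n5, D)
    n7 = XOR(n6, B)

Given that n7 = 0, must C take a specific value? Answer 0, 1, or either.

Both values of C occur among assignments with n7 = 0:
  C=0: A=0, B=0, C=0, D=0, E=0
  C=1: A=0, B=0, C=1, D=0, E=0

either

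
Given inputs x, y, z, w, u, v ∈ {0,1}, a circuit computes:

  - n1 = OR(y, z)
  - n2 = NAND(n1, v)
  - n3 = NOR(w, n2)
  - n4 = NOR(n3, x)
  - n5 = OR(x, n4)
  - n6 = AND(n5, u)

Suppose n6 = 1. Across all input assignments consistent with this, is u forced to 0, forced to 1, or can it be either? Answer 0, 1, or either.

1

n6 = AND(n5, u) must be 1, so both n5 = 1 and u = 1.
n5 = OR(x, n4) must be 1, so at least one of x, n4 is 1.
Every assignment with n6 = 1 has u = 1; there are 29 such assignment(s).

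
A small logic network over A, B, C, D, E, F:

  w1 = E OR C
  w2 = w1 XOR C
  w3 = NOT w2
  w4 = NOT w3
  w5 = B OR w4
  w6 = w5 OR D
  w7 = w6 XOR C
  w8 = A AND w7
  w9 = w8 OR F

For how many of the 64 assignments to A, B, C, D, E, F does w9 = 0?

w9 = w8 OR F must be 0, so both w8 = 0 and F = 0.
w8 = A AND w7 must be 0, so at least one of A, w7 is 0.
Enumerating the 64 input combinations, 23 give w9 = 0 and 41 give w9 = 1.

23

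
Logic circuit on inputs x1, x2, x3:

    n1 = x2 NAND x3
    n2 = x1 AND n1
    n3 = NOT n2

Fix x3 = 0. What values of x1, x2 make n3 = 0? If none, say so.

x1=1, x2=1

n3 = NOT n2 must be 0, so n2 = 1.
n2 = x1 AND n1 must be 1, so both x1 = 1 and n1 = 1.
Check with x3 = 0 and x1=1, x2=1:
n1 = x2 NAND x3 = 1 NAND 0 = 1
n2 = x1 AND n1 = 1 AND 1 = 1
n3 = NOT n2 = NOT 1 = 0
So n3 = 0.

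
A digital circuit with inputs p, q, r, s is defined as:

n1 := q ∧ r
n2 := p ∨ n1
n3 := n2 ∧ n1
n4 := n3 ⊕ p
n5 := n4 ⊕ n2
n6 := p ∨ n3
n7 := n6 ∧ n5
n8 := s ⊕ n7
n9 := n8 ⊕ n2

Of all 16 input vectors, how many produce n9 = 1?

8

n9 = n8 ⊕ n2 must be 1, so n8 and n2 differ.
Enumerating the 16 input combinations, 8 give n9 = 1 and 8 give n9 = 0.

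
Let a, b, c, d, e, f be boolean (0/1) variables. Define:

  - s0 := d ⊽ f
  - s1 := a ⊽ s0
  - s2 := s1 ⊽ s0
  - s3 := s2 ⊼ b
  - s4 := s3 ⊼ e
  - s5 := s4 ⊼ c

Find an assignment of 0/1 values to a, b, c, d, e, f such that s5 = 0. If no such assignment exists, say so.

a=0, b=0, c=1, d=0, e=0, f=1

s5 = s4 ⊼ c must be 0, so both s4 = 1 and c = 1.
s4 = s3 ⊼ e must be 1, so at least one of s3, e is 0.
Check with a=0, b=0, c=1, d=0, e=0, f=1:
s0 = d ⊽ f = 0 ⊽ 1 = 0
s1 = a ⊽ s0 = 0 ⊽ 0 = 1
s2 = s1 ⊽ s0 = 1 ⊽ 0 = 0
s3 = s2 ⊼ b = 0 ⊼ 0 = 1
s4 = s3 ⊼ e = 1 ⊼ 0 = 1
s5 = s4 ⊼ c = 1 ⊼ 1 = 0
So s5 = 0 as required.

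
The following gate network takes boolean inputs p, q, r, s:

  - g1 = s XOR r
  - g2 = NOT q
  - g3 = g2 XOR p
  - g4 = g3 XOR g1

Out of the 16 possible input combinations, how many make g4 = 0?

8

g4 = g3 XOR g1 must be 0, so g3 and g1 are equal.
Enumerating the 16 input combinations, 8 give g4 = 0 and 8 give g4 = 1.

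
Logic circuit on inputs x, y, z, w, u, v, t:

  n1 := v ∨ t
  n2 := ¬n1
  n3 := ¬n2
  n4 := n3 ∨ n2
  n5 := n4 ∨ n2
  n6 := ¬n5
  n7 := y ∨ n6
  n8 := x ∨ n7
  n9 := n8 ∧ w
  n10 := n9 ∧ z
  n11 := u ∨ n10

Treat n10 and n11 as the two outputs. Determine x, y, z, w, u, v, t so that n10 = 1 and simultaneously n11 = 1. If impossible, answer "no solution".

Check with x=0 y=1 z=1 w=1 u=0 v=0 t=0:
n1 = v ∨ t = 0 ∨ 0 = 0
n2 = ¬n1 = ¬0 = 1
n3 = ¬n2 = ¬1 = 0
n4 = n3 ∨ n2 = 0 ∨ 1 = 1
n5 = n4 ∨ n2 = 1 ∨ 1 = 1
n6 = ¬n5 = ¬1 = 0
n7 = y ∨ n6 = 1 ∨ 0 = 1
n8 = x ∨ n7 = 0 ∨ 1 = 1
n9 = n8 ∧ w = 1 ∧ 1 = 1
n10 = n9 ∧ z = 1 ∧ 1 = 1
n11 = u ∨ n10 = 0 ∨ 1 = 1
So n10 = 1 and n11 = 1.

x=0 y=1 z=1 w=1 u=0 v=0 t=0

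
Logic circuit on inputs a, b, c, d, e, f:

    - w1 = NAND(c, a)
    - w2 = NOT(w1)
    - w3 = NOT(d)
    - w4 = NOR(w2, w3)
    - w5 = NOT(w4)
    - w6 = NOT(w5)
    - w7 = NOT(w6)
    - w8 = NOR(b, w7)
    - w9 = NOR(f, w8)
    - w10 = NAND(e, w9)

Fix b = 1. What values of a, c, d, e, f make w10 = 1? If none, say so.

a=1 c=1 d=1 e=0 f=1

w10 = NAND(e, w9) must be 1, so at least one of e, w9 is 0.
Check with b = 1 and a=1, c=1, d=1, e=0, f=1:
w1 = NAND(c, a) = NAND(1, 1) = 0
w2 = NOT(w1) = NOT 0 = 1
w3 = NOT(d) = NOT 1 = 0
w4 = NOR(w2, w3) = NOR(1, 0) = 0
w5 = NOT(w4) = NOT 0 = 1
w6 = NOT(w5) = NOT 1 = 0
w7 = NOT(w6) = NOT 0 = 1
w8 = NOR(b, w7) = NOR(1, 1) = 0
w9 = NOR(f, w8) = NOR(1, 0) = 0
w10 = NAND(e, w9) = NAND(0, 0) = 1
So w10 = 1.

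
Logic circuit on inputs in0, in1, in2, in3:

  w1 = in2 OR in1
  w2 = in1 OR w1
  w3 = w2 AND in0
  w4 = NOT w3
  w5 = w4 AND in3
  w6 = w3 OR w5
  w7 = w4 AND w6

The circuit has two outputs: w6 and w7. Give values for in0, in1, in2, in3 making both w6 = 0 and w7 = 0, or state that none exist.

Check with in0=0, in1=0, in2=1, in3=0:
w1 = in2 OR in1 = 1 OR 0 = 1
w2 = in1 OR w1 = 0 OR 1 = 1
w3 = w2 AND in0 = 1 AND 0 = 0
w4 = NOT w3 = NOT 0 = 1
w5 = w4 AND in3 = 1 AND 0 = 0
w6 = w3 OR w5 = 0 OR 0 = 0
w7 = w4 AND w6 = 1 AND 0 = 0
So w6 = 0 and w7 = 0.

in0=0, in1=0, in2=1, in3=0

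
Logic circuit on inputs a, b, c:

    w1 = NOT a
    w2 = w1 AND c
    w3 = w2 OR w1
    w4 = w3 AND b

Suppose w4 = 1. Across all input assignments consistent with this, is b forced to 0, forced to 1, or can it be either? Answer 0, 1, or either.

w4 = w3 AND b must be 1, so both w3 = 1 and b = 1.
Every assignment with w4 = 1 has b = 1; there are 2 such assignment(s).
  a=0, b=1, c=0
  a=0, b=1, c=1

1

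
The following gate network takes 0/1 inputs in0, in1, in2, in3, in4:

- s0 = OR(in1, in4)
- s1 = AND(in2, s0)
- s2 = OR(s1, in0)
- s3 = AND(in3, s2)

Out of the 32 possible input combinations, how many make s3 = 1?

11

s3 = AND(in3, s2) must be 1, so both in3 = 1 and s2 = 1.
s2 = OR(s1, in0) must be 1, so at least one of s1, in0 is 1.
Enumerating the 32 input combinations, 11 give s3 = 1 and 21 give s3 = 0.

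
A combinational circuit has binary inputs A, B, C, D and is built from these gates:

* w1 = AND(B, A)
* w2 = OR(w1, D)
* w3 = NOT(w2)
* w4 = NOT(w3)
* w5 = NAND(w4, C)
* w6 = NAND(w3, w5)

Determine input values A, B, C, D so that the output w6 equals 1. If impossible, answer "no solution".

A=1 B=1 C=0 D=1

w6 = NAND(w3, w5) must be 1, so at least one of w3, w5 is 0.
Check with A=1 B=1 C=0 D=1:
w1 = AND(B, A) = AND(1, 1) = 1
w2 = OR(w1, D) = OR(1, 1) = 1
w3 = NOT(w2) = NOT 1 = 0
w4 = NOT(w3) = NOT 0 = 1
w5 = NAND(w4, C) = NAND(1, 0) = 1
w6 = NAND(w3, w5) = NAND(0, 1) = 1
So w6 = 1 as required.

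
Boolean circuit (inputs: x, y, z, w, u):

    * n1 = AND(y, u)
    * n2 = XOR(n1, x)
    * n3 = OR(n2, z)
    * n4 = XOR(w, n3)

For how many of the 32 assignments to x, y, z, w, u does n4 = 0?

16

n4 = XOR(w, n3) must be 0, so w and n3 are equal.
Enumerating the 32 input combinations, 16 give n4 = 0 and 16 give n4 = 1.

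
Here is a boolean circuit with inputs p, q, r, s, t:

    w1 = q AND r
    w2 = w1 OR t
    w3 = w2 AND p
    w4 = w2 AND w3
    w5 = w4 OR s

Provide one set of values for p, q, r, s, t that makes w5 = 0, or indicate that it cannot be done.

w5 = w4 OR s must be 0, so both w4 = 0 and s = 0.
w4 = w2 AND w3 must be 0, so at least one of w2, w3 is 0.
Check with p=0, q=0, r=1, s=0, t=1:
w1 = q AND r = 0 AND 1 = 0
w2 = w1 OR t = 0 OR 1 = 1
w3 = w2 AND p = 1 AND 0 = 0
w4 = w2 AND w3 = 1 AND 0 = 0
w5 = w4 OR s = 0 OR 0 = 0
So w5 = 0 as required.

p=0, q=0, r=1, s=0, t=1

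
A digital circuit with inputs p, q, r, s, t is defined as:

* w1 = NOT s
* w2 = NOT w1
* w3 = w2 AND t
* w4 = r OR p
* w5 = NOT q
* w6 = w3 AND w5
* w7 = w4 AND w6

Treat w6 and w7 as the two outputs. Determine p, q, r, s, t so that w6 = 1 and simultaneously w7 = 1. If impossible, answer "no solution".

p=1, q=0, r=0, s=1, t=1

Check with p=1, q=0, r=0, s=1, t=1:
w1 = NOT s = NOT 1 = 0
w2 = NOT w1 = NOT 0 = 1
w3 = w2 AND t = 1 AND 1 = 1
w4 = r OR p = 0 OR 1 = 1
w5 = NOT q = NOT 0 = 1
w6 = w3 AND w5 = 1 AND 1 = 1
w7 = w4 AND w6 = 1 AND 1 = 1
So w6 = 1 and w7 = 1.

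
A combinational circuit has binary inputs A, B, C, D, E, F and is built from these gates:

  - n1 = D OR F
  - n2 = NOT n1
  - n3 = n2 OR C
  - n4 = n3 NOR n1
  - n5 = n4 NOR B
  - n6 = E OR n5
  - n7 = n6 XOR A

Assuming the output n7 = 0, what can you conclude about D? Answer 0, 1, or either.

Both values of D occur among assignments with n7 = 0:
  D=0: A=0, B=1, C=0, D=0, E=0, F=0
  D=1: A=0, B=1, C=0, D=1, E=0, F=0

either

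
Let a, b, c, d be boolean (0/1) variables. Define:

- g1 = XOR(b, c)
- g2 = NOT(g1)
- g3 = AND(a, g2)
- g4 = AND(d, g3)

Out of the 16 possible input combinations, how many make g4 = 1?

g4 = AND(d, g3) must be 1, so both d = 1 and g3 = 1.
g3 = AND(a, g2) must be 1, so both a = 1 and g2 = 1.
Enumerating the 16 input combinations, 2 give g4 = 1 and 14 give g4 = 0.

2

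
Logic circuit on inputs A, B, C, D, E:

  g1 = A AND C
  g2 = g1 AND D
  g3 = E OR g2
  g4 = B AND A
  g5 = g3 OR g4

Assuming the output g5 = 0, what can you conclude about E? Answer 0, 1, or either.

g5 = g3 OR g4 must be 0, so both g3 = 0 and g4 = 0.
Every assignment with g5 = 0 has E = 0; there are 11 such assignment(s).

0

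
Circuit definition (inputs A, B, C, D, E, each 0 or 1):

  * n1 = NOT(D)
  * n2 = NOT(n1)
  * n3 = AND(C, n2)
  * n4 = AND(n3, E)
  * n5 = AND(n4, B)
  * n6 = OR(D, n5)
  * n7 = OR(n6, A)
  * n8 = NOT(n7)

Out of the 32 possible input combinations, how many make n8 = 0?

24

n8 = NOT(n7) must be 0, so n7 = 1.
n7 = OR(n6, A) must be 1, so at least one of n6, A is 1.
Enumerating the 32 input combinations, 24 give n8 = 0 and 8 give n8 = 1.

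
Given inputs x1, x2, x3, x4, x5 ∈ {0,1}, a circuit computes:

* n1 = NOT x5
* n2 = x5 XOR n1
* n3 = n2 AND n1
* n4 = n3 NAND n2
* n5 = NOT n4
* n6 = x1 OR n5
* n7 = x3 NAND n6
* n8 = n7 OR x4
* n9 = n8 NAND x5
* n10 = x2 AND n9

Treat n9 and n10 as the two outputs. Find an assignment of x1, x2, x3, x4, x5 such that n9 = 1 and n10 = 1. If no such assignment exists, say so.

x1=0, x2=1, x3=0, x4=1, x5=0

Check with x1=0, x2=1, x3=0, x4=1, x5=0:
n1 = NOT x5 = NOT 0 = 1
n2 = x5 XOR n1 = 0 XOR 1 = 1
n3 = n2 AND n1 = 1 AND 1 = 1
n4 = n3 NAND n2 = 1 NAND 1 = 0
n5 = NOT n4 = NOT 0 = 1
n6 = x1 OR n5 = 0 OR 1 = 1
n7 = x3 NAND n6 = 0 NAND 1 = 1
n8 = n7 OR x4 = 1 OR 1 = 1
n9 = n8 NAND x5 = 1 NAND 0 = 1
n10 = x2 AND n9 = 1 AND 1 = 1
So n9 = 1 and n10 = 1.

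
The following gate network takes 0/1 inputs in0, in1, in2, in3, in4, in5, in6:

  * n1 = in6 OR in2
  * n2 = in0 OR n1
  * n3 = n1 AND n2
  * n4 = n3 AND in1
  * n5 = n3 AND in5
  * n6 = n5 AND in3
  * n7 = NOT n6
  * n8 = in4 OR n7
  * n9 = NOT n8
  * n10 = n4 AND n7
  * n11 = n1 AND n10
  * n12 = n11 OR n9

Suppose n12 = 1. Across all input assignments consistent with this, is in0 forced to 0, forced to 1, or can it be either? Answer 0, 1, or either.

either

Both values of in0 occur among assignments with n12 = 1:
  in0=0: in0=0, in1=0, in2=0, in3=1, in4=0, in5=1, in6=1
  in0=1: in0=1, in1=0, in2=0, in3=1, in4=0, in5=1, in6=1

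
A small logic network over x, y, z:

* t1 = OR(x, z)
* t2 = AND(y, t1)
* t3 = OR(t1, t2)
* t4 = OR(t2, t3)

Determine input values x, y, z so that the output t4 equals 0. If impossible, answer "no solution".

x=0, y=1, z=0

t4 = OR(t2, t3) must be 0, so both t2 = 0 and t3 = 0.
t2 = AND(y, t1) must be 0, so at least one of y, t1 is 0.
t3 = OR(t1, t2) must be 0, so both t1 = 0 and t2 = 0.
Check with x=0, y=1, z=0:
t1 = OR(x, z) = OR(0, 0) = 0
t2 = AND(y, t1) = AND(1, 0) = 0
t3 = OR(t1, t2) = OR(0, 0) = 0
t4 = OR(t2, t3) = OR(0, 0) = 0
So t4 = 0 as required.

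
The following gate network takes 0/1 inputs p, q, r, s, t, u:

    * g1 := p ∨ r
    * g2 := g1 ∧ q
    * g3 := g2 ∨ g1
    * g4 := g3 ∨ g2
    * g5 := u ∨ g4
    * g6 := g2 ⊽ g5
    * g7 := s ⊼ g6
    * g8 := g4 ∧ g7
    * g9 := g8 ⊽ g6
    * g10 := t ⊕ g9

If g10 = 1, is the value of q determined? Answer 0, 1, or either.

either

Both values of q occur among assignments with g10 = 1:
  q=0: p=0, q=0, r=0, s=0, t=0, u=1
  q=1: p=0, q=1, r=0, s=0, t=0, u=1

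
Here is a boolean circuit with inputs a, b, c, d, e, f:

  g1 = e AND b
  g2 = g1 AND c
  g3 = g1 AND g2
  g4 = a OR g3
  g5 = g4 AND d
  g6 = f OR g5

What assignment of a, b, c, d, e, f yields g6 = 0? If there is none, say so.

a=1 b=1 c=0 d=0 e=0 f=0

g6 = f OR g5 must be 0, so both f = 0 and g5 = 0.
Check with a=1 b=1 c=0 d=0 e=0 f=0:
g1 = e AND b = 0 AND 1 = 0
g2 = g1 AND c = 0 AND 0 = 0
g3 = g1 AND g2 = 0 AND 0 = 0
g4 = a OR g3 = 1 OR 0 = 1
g5 = g4 AND d = 1 AND 0 = 0
g6 = f OR g5 = 0 OR 0 = 0
So g6 = 0 as required.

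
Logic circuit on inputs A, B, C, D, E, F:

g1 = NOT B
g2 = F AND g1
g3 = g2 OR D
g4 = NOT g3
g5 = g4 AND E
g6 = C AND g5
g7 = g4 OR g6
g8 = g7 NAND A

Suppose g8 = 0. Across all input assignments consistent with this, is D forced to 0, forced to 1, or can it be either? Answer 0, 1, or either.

0

g8 = g7 NAND A must be 0, so both g7 = 1 and A = 1.
g7 = g4 OR g6 must be 1, so at least one of g4, g6 is 1.
Every assignment with g8 = 0 has D = 0; there are 12 such assignment(s).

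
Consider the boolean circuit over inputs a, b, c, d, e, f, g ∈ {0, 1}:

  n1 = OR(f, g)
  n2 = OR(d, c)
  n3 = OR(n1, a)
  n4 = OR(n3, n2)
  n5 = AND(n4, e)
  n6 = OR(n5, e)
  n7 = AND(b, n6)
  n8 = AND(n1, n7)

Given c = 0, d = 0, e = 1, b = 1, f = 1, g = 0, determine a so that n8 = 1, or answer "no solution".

n8 = AND(n1, n7) must be 1, so both n1 = 1 and n7 = 1.
Check with c = 0, d = 0, e = 1, b = 1, f = 1, g = 0 and a=1:
n1 = OR(f, g) = OR(1, 0) = 1
n2 = OR(d, c) = OR(0, 0) = 0
n3 = OR(n1, a) = OR(1, 1) = 1
n4 = OR(n3, n2) = OR(1, 0) = 1
n5 = AND(n4, e) = AND(1, 1) = 1
n6 = OR(n5, e) = OR(1, 1) = 1
n7 = AND(b, n6) = AND(1, 1) = 1
n8 = AND(n1, n7) = AND(1, 1) = 1
So n8 = 1.

a=1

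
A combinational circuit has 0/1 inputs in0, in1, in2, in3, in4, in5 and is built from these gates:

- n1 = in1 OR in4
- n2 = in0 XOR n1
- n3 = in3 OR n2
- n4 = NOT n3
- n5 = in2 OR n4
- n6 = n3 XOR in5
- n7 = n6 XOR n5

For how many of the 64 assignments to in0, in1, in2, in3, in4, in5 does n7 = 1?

n7 = n6 XOR n5 must be 1, so n6 and n5 differ.
Enumerating the 64 input combinations, 32 give n7 = 1 and 32 give n7 = 0.

32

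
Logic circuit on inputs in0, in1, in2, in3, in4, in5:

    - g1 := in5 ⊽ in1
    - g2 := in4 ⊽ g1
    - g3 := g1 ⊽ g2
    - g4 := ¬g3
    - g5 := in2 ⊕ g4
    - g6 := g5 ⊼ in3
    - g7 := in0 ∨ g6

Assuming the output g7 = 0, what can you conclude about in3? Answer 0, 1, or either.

1

g7 = in0 ∨ g6 must be 0, so both in0 = 0 and g6 = 0.
Every assignment with g7 = 0 has in3 = 1; there are 8 such assignment(s).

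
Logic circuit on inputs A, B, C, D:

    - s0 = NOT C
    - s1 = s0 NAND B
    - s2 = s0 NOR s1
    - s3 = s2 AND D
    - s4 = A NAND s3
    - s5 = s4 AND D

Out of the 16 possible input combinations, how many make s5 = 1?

s5 = s4 AND D must be 1, so both s4 = 1 and D = 1.
Enumerating the 16 input combinations, 8 give s5 = 1 and 8 give s5 = 0.

8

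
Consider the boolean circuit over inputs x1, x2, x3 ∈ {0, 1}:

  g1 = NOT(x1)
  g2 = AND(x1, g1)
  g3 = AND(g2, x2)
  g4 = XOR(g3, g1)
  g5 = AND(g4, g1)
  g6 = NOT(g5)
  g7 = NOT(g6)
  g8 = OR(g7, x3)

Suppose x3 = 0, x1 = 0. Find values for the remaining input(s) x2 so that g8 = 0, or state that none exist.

no solution exists

With x3 = 0, x1 = 0 fixed, none of the 2 settings of x2 give g8 = 0.
For example, with x2=0:
g1 = NOT(x1) = NOT 0 = 1
g2 = AND(x1, g1) = AND(0, 1) = 0
g3 = AND(g2, x2) = AND(0, 0) = 0
g4 = XOR(g3, g1) = XOR(0, 1) = 1
g5 = AND(g4, g1) = AND(1, 1) = 1
g6 = NOT(g5) = NOT 1 = 0
g7 = NOT(g6) = NOT 0 = 1
g8 = OR(g7, x3) = OR(1, 0) = 1
giving g8 = 1 ≠ 0.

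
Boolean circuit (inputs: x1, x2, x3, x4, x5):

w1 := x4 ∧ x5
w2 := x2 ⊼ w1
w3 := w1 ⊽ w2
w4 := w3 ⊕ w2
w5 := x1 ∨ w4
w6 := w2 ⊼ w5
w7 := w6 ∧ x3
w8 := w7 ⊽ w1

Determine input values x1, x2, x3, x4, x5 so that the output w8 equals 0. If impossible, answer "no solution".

x1=0 x2=0 x3=1 x4=1 x5=1

w8 = w7 ⊽ w1 must be 0, so at least one of w7, w1 is 1.
Check with x1=0 x2=0 x3=1 x4=1 x5=1:
w1 = x4 ∧ x5 = 1 ∧ 1 = 1
w2 = x2 ⊼ w1 = 0 ⊼ 1 = 1
w3 = w1 ⊽ w2 = 1 ⊽ 1 = 0
w4 = w3 ⊕ w2 = 0 ⊕ 1 = 1
w5 = x1 ∨ w4 = 0 ∨ 1 = 1
w6 = w2 ⊼ w5 = 1 ⊼ 1 = 0
w7 = w6 ∧ x3 = 0 ∧ 1 = 0
w8 = w7 ⊽ w1 = 0 ⊽ 1 = 0
So w8 = 0 as required.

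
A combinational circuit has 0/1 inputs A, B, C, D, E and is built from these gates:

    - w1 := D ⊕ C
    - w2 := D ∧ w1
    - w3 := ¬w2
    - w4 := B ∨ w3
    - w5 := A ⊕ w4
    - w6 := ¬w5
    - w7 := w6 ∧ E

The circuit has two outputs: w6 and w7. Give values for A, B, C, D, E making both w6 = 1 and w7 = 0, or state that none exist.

Check with A=0, B=0, C=0, D=1, E=0:
w1 = D ⊕ C = 1 ⊕ 0 = 1
w2 = D ∧ w1 = 1 ∧ 1 = 1
w3 = ¬w2 = ¬1 = 0
w4 = B ∨ w3 = 0 ∨ 0 = 0
w5 = A ⊕ w4 = 0 ⊕ 0 = 0
w6 = ¬w5 = ¬0 = 1
w7 = w6 ∧ E = 1 ∧ 0 = 0
So w6 = 1 and w7 = 0.

A=0, B=0, C=0, D=1, E=0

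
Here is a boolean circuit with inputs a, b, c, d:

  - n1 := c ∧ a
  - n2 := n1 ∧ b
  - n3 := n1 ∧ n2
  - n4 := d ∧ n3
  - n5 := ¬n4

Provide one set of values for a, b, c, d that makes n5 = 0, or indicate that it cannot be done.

a=1 b=1 c=1 d=1

n5 = ¬n4 must be 0, so n4 = 1.
n4 = d ∧ n3 must be 1, so both d = 1 and n3 = 1.
Check with a=1 b=1 c=1 d=1:
n1 = c ∧ a = 1 ∧ 1 = 1
n2 = n1 ∧ b = 1 ∧ 1 = 1
n3 = n1 ∧ n2 = 1 ∧ 1 = 1
n4 = d ∧ n3 = 1 ∧ 1 = 1
n5 = ¬n4 = ¬1 = 0
So n5 = 0 as required.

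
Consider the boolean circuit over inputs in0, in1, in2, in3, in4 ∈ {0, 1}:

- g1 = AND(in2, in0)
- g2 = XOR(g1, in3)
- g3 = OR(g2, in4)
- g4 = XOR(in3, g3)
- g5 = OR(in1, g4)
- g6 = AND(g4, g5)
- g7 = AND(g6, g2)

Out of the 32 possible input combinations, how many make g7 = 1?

4

g7 = AND(g6, g2) must be 1, so both g6 = 1 and g2 = 1.
Enumerating the 32 input combinations, 4 give g7 = 1 and 28 give g7 = 0.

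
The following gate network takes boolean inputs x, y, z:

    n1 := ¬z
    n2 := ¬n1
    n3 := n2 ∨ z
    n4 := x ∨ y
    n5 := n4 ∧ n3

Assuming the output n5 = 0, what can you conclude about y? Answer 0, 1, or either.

Both values of y occur among assignments with n5 = 0:
  y=0: x=0, y=0, z=0
  y=1: x=0, y=1, z=0

either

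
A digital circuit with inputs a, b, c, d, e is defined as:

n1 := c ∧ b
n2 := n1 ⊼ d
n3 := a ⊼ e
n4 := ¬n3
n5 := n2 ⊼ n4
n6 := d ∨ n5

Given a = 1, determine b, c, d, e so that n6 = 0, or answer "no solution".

n6 = d ∨ n5 must be 0, so both d = 0 and n5 = 0.
Check with a = 1 and b=1, c=1, d=0, e=1:
n1 = c ∧ b = 1 ∧ 1 = 1
n2 = n1 ⊼ d = 1 ⊼ 0 = 1
n3 = a ⊼ e = 1 ⊼ 1 = 0
n4 = ¬n3 = ¬0 = 1
n5 = n2 ⊼ n4 = 1 ⊼ 1 = 0
n6 = d ∨ n5 = 0 ∨ 0 = 0
So n6 = 0.

b=1 c=1 d=0 e=1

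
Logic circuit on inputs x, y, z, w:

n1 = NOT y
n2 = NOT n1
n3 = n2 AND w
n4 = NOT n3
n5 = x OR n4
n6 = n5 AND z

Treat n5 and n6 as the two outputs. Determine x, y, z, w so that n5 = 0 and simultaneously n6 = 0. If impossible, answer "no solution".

Check with x=0 y=1 z=0 w=1:
n1 = NOT y = NOT 1 = 0
n2 = NOT n1 = NOT 0 = 1
n3 = n2 AND w = 1 AND 1 = 1
n4 = NOT n3 = NOT 1 = 0
n5 = x OR n4 = 0 OR 0 = 0
n6 = n5 AND z = 0 AND 0 = 0
So n5 = 0 and n6 = 0.

x=0 y=1 z=0 w=1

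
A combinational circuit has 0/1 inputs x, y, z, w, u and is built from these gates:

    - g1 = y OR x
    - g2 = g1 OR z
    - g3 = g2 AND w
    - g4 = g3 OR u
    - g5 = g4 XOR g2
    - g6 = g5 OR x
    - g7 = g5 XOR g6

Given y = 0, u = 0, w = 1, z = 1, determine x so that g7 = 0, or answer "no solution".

x=0

Check with y = 0, u = 0, w = 1, z = 1 and x=0:
g1 = y OR x = 0 OR 0 = 0
g2 = g1 OR z = 0 OR 1 = 1
g3 = g2 AND w = 1 AND 1 = 1
g4 = g3 OR u = 1 OR 0 = 1
g5 = g4 XOR g2 = 1 XOR 1 = 0
g6 = g5 OR x = 0 OR 0 = 0
g7 = g5 XOR g6 = 0 XOR 0 = 0
So g7 = 0.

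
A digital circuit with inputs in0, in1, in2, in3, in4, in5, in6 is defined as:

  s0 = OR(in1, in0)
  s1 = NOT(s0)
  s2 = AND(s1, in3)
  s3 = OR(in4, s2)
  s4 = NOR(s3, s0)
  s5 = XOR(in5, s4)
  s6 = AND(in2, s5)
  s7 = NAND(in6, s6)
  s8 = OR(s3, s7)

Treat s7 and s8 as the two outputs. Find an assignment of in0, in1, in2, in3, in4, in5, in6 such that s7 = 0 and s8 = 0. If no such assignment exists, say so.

Check with in0=1, in1=0, in2=1, in3=0, in4=0, in5=1, in6=1:
s0 = OR(in1, in0) = OR(0, 1) = 1
s1 = NOT(s0) = NOT 1 = 0
s2 = AND(s1, in3) = AND(0, 0) = 0
s3 = OR(in4, s2) = OR(0, 0) = 0
s4 = NOR(s3, s0) = NOR(0, 1) = 0
s5 = XOR(in5, s4) = XOR(1, 0) = 1
s6 = AND(in2, s5) = AND(1, 1) = 1
s7 = NAND(in6, s6) = NAND(1, 1) = 0
s8 = OR(s3, s7) = OR(0, 0) = 0
So s7 = 0 and s8 = 0.

in0=1, in1=0, in2=1, in3=0, in4=0, in5=1, in6=1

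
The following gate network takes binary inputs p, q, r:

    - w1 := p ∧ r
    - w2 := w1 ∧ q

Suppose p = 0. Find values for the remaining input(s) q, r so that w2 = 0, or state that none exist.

Check with p = 0 and q=1, r=1:
w1 = p ∧ r = 0 ∧ 1 = 0
w2 = w1 ∧ q = 0 ∧ 1 = 0
So w2 = 0.

q=1, r=1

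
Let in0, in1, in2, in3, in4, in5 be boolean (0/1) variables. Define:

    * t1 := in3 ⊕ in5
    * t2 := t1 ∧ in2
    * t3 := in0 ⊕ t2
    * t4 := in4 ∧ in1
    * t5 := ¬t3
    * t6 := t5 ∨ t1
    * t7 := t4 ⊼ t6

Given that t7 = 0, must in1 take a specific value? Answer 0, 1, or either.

t7 = t4 ⊼ t6 must be 0, so both t4 = 1 and t6 = 1.
t4 = in4 ∧ in1 must be 1, so both in4 = 1 and in1 = 1.
Every assignment with t7 = 0 has in1 = 1; there are 12 such assignment(s).

1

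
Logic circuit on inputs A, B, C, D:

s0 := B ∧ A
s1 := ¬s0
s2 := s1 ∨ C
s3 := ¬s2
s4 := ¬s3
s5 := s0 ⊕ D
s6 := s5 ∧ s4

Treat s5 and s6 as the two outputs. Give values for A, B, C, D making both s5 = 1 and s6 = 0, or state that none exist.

Check with A=1, B=1, C=0, D=0:
s0 = B ∧ A = 1 ∧ 1 = 1
s1 = ¬s0 = ¬1 = 0
s2 = s1 ∨ C = 0 ∨ 0 = 0
s3 = ¬s2 = ¬0 = 1
s4 = ¬s3 = ¬1 = 0
s5 = s0 ⊕ D = 1 ⊕ 0 = 1
s6 = s5 ∧ s4 = 1 ∧ 0 = 0
So s5 = 1 and s6 = 0.

A=1, B=1, C=0, D=0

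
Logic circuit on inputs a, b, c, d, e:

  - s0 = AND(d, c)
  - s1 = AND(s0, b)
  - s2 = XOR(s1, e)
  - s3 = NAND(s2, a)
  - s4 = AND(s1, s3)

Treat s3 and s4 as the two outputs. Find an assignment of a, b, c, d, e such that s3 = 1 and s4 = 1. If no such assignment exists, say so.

Check with a=0, b=1, c=1, d=1, e=0:
s0 = AND(d, c) = AND(1, 1) = 1
s1 = AND(s0, b) = AND(1, 1) = 1
s2 = XOR(s1, e) = XOR(1, 0) = 1
s3 = NAND(s2, a) = NAND(1, 0) = 1
s4 = AND(s1, s3) = AND(1, 1) = 1
So s3 = 1 and s4 = 1.

a=0, b=1, c=1, d=1, e=0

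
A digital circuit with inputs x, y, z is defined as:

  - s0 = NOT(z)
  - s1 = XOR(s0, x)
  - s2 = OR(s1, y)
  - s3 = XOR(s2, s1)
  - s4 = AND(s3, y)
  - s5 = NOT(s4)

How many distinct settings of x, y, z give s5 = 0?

s5 = NOT(s4) must be 0, so s4 = 1.
s4 = AND(s3, y) must be 1, so both s3 = 1 and y = 1.
s3 = XOR(s2, s1) must be 1, so s2 and s1 differ.
Enumerating the 8 input combinations, 2 give s5 = 0 and 6 give s5 = 1.

2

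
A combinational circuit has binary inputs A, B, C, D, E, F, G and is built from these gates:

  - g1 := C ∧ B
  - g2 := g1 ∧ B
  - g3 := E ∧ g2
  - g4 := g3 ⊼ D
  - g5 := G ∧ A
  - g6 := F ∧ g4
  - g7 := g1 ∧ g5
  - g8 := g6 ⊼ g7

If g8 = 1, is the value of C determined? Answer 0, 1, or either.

either

Both values of C occur among assignments with g8 = 1:
  C=0: A=0, B=0, C=0, D=0, E=0, F=0, G=0
  C=1: A=0, B=0, C=1, D=0, E=0, F=0, G=0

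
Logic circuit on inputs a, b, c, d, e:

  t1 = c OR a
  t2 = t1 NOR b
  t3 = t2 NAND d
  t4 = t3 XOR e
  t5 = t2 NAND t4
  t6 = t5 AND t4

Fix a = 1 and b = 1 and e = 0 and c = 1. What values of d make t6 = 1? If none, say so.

t6 = t5 AND t4 must be 1, so both t5 = 1 and t4 = 1.
Check with a = 1 and b = 1 and e = 0 and c = 1 and d=0:
t1 = c OR a = 1 OR 1 = 1
t2 = t1 NOR b = 1 NOR 1 = 0
t3 = t2 NAND d = 0 NAND 0 = 1
t4 = t3 XOR e = 1 XOR 0 = 1
t5 = t2 NAND t4 = 0 NAND 1 = 1
t6 = t5 AND t4 = 1 AND 1 = 1
So t6 = 1.

d=0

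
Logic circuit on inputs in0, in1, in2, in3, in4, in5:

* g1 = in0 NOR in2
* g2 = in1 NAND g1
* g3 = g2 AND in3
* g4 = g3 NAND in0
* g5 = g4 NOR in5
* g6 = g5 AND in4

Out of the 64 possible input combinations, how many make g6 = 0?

g6 = g5 AND in4 must be 0, so at least one of g5, in4 is 0.
Enumerating the 64 input combinations, 60 give g6 = 0 and 4 give g6 = 1.

60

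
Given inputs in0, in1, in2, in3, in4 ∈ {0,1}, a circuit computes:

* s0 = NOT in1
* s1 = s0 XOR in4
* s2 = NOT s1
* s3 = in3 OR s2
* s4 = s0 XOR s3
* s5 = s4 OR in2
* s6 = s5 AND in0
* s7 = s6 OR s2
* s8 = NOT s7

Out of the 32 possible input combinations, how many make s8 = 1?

10

s8 = NOT s7 must be 1, so s7 = 0.
s7 = s6 OR s2 must be 0, so both s6 = 0 and s2 = 0.
Enumerating the 32 input combinations, 10 give s8 = 1 and 22 give s8 = 0.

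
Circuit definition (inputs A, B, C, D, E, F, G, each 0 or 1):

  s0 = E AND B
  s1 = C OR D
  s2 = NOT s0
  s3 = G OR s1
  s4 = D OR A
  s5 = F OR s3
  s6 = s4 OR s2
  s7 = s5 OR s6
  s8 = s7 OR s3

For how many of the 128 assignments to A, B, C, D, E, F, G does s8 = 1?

127

s8 = s7 OR s3 must be 1, so at least one of s7, s3 is 1.
Enumerating the 128 input combinations, 127 give s8 = 1 and 1 give s8 = 0.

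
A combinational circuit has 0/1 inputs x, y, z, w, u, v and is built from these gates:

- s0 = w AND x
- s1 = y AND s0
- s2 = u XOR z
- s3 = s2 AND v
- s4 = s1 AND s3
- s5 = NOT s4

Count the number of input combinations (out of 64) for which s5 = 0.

2

s5 = NOT s4 must be 0, so s4 = 1.
s4 = s1 AND s3 must be 1, so both s1 = 1 and s3 = 1.
s1 = y AND s0 must be 1, so both y = 1 and s0 = 1.
Satisfying assignments:
  x=1, y=1, z=0, w=1, u=1, v=1
  x=1, y=1, z=1, w=1, u=0, v=1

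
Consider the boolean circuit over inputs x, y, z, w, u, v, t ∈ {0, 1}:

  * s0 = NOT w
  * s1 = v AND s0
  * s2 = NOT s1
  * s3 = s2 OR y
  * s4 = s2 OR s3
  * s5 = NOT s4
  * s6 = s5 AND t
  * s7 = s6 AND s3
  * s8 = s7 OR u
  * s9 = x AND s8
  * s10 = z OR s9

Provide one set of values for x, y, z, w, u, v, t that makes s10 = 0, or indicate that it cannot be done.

s10 = z OR s9 must be 0, so both z = 0 and s9 = 0.
Check with x=1, y=1, z=0, w=1, u=0, v=1, t=0:
s0 = NOT w = NOT 1 = 0
s1 = v AND s0 = 1 AND 0 = 0
s2 = NOT s1 = NOT 0 = 1
s3 = s2 OR y = 1 OR 1 = 1
s4 = s2 OR s3 = 1 OR 1 = 1
s5 = NOT s4 = NOT 1 = 0
s6 = s5 AND t = 0 AND 0 = 0
s7 = s6 AND s3 = 0 AND 1 = 0
s8 = s7 OR u = 0 OR 0 = 0
s9 = x AND s8 = 1 AND 0 = 0
s10 = z OR s9 = 0 OR 0 = 0
So s10 = 0 as required.

x=1, y=1, z=0, w=1, u=0, v=1, t=0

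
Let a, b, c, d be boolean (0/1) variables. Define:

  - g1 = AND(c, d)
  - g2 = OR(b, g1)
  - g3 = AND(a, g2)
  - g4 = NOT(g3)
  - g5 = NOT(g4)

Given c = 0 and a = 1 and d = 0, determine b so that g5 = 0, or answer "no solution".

g5 = NOT(g4) must be 0, so g4 = 1.
Check with c = 0 and a = 1 and d = 0 and b=0:
g1 = AND(c, d) = AND(0, 0) = 0
g2 = OR(b, g1) = OR(0, 0) = 0
g3 = AND(a, g2) = AND(1, 0) = 0
g4 = NOT(g3) = NOT 0 = 1
g5 = NOT(g4) = NOT 1 = 0
So g5 = 0.

b=0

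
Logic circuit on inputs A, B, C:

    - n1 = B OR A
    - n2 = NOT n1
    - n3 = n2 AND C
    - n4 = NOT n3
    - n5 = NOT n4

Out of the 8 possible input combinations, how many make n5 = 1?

1

n5 = NOT n4 must be 1, so n4 = 0.
Satisfying assignments:
  A=0, B=0, C=1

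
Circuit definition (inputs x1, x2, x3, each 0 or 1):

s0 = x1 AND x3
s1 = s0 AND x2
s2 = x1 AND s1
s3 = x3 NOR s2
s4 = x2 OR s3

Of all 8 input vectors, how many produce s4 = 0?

2

s4 = x2 OR s3 must be 0, so both x2 = 0 and s3 = 0.
s3 = x3 NOR s2 must be 0, so at least one of x3, s2 is 1.
Satisfying assignments:
  x1=0, x2=0, x3=1
  x1=1, x2=0, x3=1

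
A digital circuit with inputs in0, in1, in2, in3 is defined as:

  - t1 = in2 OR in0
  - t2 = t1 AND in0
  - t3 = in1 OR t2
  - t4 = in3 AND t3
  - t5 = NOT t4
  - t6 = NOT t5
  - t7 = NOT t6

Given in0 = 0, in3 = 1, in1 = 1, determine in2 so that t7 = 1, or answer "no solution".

no solution exists

With in0 = 0, in3 = 1, in1 = 1 fixed, none of the 2 settings of in2 give t7 = 1.
For example, with in2=1:
t1 = in2 OR in0 = 1 OR 0 = 1
t2 = t1 AND in0 = 1 AND 0 = 0
t3 = in1 OR t2 = 1 OR 0 = 1
t4 = in3 AND t3 = 1 AND 1 = 1
t5 = NOT t4 = NOT 1 = 0
t6 = NOT t5 = NOT 0 = 1
t7 = NOT t6 = NOT 1 = 0
giving t7 = 0 ≠ 1.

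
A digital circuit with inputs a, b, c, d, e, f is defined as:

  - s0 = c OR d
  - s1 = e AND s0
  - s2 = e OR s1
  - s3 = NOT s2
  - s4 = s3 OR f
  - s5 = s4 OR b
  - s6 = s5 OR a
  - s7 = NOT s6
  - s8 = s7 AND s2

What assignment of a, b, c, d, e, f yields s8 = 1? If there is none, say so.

s8 = s7 AND s2 must be 1, so both s7 = 1 and s2 = 1.
Check with a=0 b=0 c=1 d=0 e=1 f=0:
s0 = c OR d = 1 OR 0 = 1
s1 = e AND s0 = 1 AND 1 = 1
s2 = e OR s1 = 1 OR 1 = 1
s3 = NOT s2 = NOT 1 = 0
s4 = s3 OR f = 0 OR 0 = 0
s5 = s4 OR b = 0 OR 0 = 0
s6 = s5 OR a = 0 OR 0 = 0
s7 = NOT s6 = NOT 0 = 1
s8 = s7 AND s2 = 1 AND 1 = 1
So s8 = 1 as required.

a=0 b=0 c=1 d=0 e=1 f=0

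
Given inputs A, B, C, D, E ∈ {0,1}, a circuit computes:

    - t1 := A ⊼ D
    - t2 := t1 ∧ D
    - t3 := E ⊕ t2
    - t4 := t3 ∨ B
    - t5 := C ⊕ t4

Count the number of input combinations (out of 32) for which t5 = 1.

16

t5 = C ⊕ t4 must be 1, so C and t4 differ.
Enumerating the 32 input combinations, 16 give t5 = 1 and 16 give t5 = 0.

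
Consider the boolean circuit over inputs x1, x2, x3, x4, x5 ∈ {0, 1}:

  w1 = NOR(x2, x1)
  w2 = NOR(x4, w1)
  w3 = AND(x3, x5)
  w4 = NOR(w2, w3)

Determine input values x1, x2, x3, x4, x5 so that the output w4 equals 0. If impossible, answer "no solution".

x1=0 x2=1 x3=1 x4=1 x5=1

Check with x1=0 x2=1 x3=1 x4=1 x5=1:
w1 = NOR(x2, x1) = NOR(1, 0) = 0
w2 = NOR(x4, w1) = NOR(1, 0) = 0
w3 = AND(x3, x5) = AND(1, 1) = 1
w4 = NOR(w2, w3) = NOR(0, 1) = 0
So w4 = 0 as required.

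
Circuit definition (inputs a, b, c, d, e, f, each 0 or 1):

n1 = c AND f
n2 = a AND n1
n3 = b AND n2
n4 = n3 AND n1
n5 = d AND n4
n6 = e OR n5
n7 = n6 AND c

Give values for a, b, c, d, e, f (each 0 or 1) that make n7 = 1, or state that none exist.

Check with a=1, b=0, c=1, d=1, e=1, f=1:
n1 = c AND f = 1 AND 1 = 1
n2 = a AND n1 = 1 AND 1 = 1
n3 = b AND n2 = 0 AND 1 = 0
n4 = n3 AND n1 = 0 AND 1 = 0
n5 = d AND n4 = 1 AND 0 = 0
n6 = e OR n5 = 1 OR 0 = 1
n7 = n6 AND c = 1 AND 1 = 1
So n7 = 1 as required.

a=1, b=0, c=1, d=1, e=1, f=1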